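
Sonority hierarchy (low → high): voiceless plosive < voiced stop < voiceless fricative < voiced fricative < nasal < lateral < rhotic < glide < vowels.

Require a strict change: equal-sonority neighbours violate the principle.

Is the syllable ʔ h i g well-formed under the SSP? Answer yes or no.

Onset: /ʔ/ is a voiceless plosive (sonority 1), /h/ is a voiceless fricative (sonority 3); then the nucleus /i/ (sonority 9).
Onset profile 1-3-9 — rises to the nucleus.
Coda: /g/ is a voiced stop (sonority 2).
Coda profile 9-2 — falls from the nucleus.

yes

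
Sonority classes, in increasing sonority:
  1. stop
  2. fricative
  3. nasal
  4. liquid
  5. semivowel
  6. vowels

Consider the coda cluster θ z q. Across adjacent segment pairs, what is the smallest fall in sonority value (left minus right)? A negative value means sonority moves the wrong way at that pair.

0

/θ/ — fricative, sonority 2.
/z/ — fricative, sonority 2.
/q/ — stop, sonority 1.
/θ/→/z/: change +0.
/z/→/q/: change +1.
Minimum = 0.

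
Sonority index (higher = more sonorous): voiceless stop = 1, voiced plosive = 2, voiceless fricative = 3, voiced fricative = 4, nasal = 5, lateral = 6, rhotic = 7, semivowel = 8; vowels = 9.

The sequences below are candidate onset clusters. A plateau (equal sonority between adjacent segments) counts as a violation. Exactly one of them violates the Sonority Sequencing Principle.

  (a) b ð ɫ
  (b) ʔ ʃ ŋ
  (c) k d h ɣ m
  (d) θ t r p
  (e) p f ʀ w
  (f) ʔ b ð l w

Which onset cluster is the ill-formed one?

(a) b ð ɫ: profile 2-4-6 — obeys.
(b) ʔ ʃ ŋ: profile 1-3-5 — obeys.
(c) k d h ɣ m: profile 1-2-3-4-5 — obeys.
(d) θ t r p: profile 3-1-7-1 — violates.
(e) p f ʀ w: profile 1-3-7-8 — obeys.
(f) ʔ b ð l w: profile 1-2-4-6-8 — obeys.

d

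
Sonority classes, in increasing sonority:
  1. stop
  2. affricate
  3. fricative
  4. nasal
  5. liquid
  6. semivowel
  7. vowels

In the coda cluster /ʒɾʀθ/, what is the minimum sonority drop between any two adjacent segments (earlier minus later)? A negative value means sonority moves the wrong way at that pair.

-2

/ʒ/ is a fricative (sonority 3).
/ɾ/ is a liquid (sonority 5).
/ʀ/ is a liquid (sonority 5).
/θ/ is a fricative (sonority 3).
/ʒ/→/ɾ/: change -2.
/ɾ/→/ʀ/: change +0.
/ʀ/→/θ/: change +2.
Minimum = -2.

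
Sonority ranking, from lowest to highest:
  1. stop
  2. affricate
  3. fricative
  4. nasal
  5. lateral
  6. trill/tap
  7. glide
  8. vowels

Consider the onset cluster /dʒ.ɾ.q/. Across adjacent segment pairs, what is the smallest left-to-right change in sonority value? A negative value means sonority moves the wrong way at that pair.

/dʒ/: affricate = 2.
/ɾ/: trill/tap = 6.
/q/: stop = 1.
/dʒ/→/ɾ/: change +4.
/ɾ/→/q/: change -5.
Minimum = -5.

-5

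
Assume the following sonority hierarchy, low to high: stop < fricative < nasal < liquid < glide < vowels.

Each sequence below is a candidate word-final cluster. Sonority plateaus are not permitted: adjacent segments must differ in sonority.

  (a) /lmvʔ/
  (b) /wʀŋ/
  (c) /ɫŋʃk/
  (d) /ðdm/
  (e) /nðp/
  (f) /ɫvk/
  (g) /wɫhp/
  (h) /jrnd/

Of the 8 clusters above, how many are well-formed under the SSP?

(a) sonority 4-3-2-1: well-formed.
(b) sonority 5-4-3: well-formed.
(c) sonority 4-3-2-1: well-formed.
(d) sonority 2-1-3: ill-formed.
(e) sonority 3-2-1: well-formed.
(f) sonority 4-2-1: well-formed.
(g) sonority 5-4-2-1: well-formed.
(h) sonority 5-4-3-1: well-formed.

7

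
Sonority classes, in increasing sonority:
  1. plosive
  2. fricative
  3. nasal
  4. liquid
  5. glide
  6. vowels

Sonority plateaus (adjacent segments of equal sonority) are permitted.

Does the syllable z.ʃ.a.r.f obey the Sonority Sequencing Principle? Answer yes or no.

yes

Onset: /z/ is a fricative (sonority 2), /ʃ/ is a fricative (sonority 2); then the nucleus /a/ (sonority 6).
Onset profile 2-2-6 — rises to the nucleus.
Coda: /r/ is a liquid (sonority 4), /f/ is a fricative (sonority 2).
Coda profile 6-4-2 — falls from the nucleus.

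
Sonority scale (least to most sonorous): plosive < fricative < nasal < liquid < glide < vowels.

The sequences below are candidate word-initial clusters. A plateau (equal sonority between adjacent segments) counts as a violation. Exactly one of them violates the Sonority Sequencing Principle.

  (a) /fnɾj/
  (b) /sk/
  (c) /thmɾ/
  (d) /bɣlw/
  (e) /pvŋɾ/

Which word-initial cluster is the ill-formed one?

(a) sonority 2-3-4-5: well-formed.
(b) sonority 2-1: ill-formed.
(c) sonority 1-2-3-4: well-formed.
(d) sonority 1-2-4-5: well-formed.
(e) sonority 1-2-3-4: well-formed.

b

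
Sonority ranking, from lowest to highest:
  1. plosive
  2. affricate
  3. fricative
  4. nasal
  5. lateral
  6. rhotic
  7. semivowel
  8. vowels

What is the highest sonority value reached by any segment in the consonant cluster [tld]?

5

/t/ — plosive, sonority 1.
/l/ — lateral, sonority 5.
/d/ — plosive, sonority 1.
The maximum is 5.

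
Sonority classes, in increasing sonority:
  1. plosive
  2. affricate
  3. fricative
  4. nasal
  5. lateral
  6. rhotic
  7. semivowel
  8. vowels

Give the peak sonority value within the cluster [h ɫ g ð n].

5

/h/ is a fricative (sonority 3).
/ɫ/ is a lateral (sonority 5).
/g/ is a plosive (sonority 1).
/ð/ is a fricative (sonority 3).
/n/ is a nasal (sonority 4).
The maximum is 5.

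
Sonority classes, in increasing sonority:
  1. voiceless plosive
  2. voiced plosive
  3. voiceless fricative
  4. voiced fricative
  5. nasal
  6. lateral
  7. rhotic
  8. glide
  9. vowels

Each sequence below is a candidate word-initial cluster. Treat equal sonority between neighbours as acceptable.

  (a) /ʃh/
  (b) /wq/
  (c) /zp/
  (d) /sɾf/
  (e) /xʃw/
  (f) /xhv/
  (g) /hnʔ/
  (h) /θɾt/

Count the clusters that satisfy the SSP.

(a) /ʃh/: profile 3-3 — obeys.
(b) /wq/: profile 8-1 — violates.
(c) /zp/: profile 4-1 — violates.
(d) /sɾf/: profile 3-7-3 — violates.
(e) /xʃw/: profile 3-3-8 — obeys.
(f) /xhv/: profile 3-3-4 — obeys.
(g) /hnʔ/: profile 3-5-1 — violates.
(h) /θɾt/: profile 3-7-1 — violates.

3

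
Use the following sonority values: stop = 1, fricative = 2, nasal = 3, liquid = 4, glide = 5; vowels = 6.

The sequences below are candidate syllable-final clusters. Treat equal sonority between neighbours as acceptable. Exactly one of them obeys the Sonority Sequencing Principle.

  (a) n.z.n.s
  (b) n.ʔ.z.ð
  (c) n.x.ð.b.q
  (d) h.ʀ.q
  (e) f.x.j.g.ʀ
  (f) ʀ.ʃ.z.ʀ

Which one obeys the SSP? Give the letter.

(a) sonority 3-2-3-2: ill-formed.
(b) sonority 3-1-2-2: ill-formed.
(c) sonority 3-2-2-1-1: well-formed.
(d) sonority 2-4-1: ill-formed.
(e) sonority 2-2-5-1-4: ill-formed.
(f) sonority 4-2-2-4: ill-formed.

c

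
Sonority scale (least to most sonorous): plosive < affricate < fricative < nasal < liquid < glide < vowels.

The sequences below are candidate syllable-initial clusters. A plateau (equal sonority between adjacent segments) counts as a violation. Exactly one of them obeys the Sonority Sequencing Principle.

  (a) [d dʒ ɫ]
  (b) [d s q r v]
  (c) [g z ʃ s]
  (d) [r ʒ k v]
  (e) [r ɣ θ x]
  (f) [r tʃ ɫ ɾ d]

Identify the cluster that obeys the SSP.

a

(a) [d dʒ ɫ]: profile 1-2-5 — obeys.
(b) [d s q r v]: profile 1-3-1-5-3 — violates.
(c) [g z ʃ s]: profile 1-3-3-3 — violates.
(d) [r ʒ k v]: profile 5-3-1-3 — violates.
(e) [r ɣ θ x]: profile 5-3-3-3 — violates.
(f) [r tʃ ɫ ɾ d]: profile 5-2-5-5-1 — violates.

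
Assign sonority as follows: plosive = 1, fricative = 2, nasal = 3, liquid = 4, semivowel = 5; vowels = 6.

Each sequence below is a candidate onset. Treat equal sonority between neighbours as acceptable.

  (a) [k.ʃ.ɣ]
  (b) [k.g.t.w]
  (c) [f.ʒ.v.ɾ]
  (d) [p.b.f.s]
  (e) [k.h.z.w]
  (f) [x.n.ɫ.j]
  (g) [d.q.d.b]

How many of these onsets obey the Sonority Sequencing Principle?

7

(a) sonority 1-2-2: well-formed.
(b) sonority 1-1-1-5: well-formed.
(c) sonority 2-2-2-4: well-formed.
(d) sonority 1-1-2-2: well-formed.
(e) sonority 1-2-2-5: well-formed.
(f) sonority 2-3-4-5: well-formed.
(g) sonority 1-1-1-1: well-formed.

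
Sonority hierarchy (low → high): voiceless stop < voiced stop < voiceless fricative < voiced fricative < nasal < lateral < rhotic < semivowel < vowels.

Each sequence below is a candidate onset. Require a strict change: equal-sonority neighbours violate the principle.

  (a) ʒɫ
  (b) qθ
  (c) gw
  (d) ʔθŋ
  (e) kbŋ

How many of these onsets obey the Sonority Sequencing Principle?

5

(a) 4-6 → obeys
(b) 1-3 → obeys
(c) 2-8 → obeys
(d) 1-3-5 → obeys
(e) 1-2-5 → obeys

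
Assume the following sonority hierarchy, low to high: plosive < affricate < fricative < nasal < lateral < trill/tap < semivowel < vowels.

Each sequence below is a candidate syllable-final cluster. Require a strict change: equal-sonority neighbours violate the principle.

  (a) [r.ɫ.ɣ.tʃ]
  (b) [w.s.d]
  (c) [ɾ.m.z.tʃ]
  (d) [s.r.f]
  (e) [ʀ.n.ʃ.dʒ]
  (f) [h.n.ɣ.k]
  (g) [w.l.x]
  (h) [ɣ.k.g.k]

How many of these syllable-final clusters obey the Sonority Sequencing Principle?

(a) 6-5-3-2 → obeys
(b) 7-3-1 → obeys
(c) 6-4-3-2 → obeys
(d) 3-6-3 → violates
(e) 6-4-3-2 → obeys
(f) 3-4-3-1 → violates
(g) 7-5-3 → obeys
(h) 3-1-1-1 → violates

5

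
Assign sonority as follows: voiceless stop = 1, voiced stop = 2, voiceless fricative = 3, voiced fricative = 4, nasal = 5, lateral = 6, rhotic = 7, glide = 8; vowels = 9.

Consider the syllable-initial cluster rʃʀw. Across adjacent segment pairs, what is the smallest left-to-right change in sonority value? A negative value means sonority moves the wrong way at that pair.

-4

/r/: rhotic = 7.
/ʃ/: voiceless fricative = 3.
/ʀ/: rhotic = 7.
/w/: glide = 8.
/r/→/ʃ/: change -4.
/ʃ/→/ʀ/: change +4.
/ʀ/→/w/: change +1.
Minimum = -4.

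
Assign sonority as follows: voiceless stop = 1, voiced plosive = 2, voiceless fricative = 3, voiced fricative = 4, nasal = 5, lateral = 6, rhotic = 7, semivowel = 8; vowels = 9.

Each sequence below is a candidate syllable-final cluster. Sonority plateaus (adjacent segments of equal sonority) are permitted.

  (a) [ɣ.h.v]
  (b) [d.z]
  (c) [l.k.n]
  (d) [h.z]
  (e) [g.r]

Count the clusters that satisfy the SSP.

0

(a) sonority 4-3-4: ill-formed.
(b) sonority 2-4: ill-formed.
(c) sonority 6-1-5: ill-formed.
(d) sonority 3-4: ill-formed.
(e) sonority 2-7: ill-formed.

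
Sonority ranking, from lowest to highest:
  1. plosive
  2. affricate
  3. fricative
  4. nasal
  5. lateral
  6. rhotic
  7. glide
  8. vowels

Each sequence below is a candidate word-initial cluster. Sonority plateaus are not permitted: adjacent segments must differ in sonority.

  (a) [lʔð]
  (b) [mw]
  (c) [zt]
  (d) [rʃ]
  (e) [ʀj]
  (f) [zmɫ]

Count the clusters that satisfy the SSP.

(a) [lʔð]: profile 5-1-3 — violates.
(b) [mw]: profile 4-7 — obeys.
(c) [zt]: profile 3-1 — violates.
(d) [rʃ]: profile 6-3 — violates.
(e) [ʀj]: profile 6-7 — obeys.
(f) [zmɫ]: profile 3-4-5 — obeys.

3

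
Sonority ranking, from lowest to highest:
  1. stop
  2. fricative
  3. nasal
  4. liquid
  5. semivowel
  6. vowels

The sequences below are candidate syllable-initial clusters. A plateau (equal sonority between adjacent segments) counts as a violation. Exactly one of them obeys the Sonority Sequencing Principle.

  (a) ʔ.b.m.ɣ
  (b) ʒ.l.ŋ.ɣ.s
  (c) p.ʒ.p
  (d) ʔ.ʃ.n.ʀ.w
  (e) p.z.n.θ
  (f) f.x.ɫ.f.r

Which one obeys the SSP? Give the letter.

(a) 1-1-3-2 → violates
(b) 2-4-3-2-2 → violates
(c) 1-2-1 → violates
(d) 1-2-3-4-5 → obeys
(e) 1-2-3-2 → violates
(f) 2-2-4-2-4 → violates

d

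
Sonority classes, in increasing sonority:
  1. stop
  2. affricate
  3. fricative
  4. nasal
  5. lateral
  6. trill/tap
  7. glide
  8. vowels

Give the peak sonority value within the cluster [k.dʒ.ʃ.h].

3

/k/ — stop, sonority 1.
/dʒ/ — affricate, sonority 2.
/ʃ/ — fricative, sonority 3.
/h/ — fricative, sonority 3.
The maximum is 3.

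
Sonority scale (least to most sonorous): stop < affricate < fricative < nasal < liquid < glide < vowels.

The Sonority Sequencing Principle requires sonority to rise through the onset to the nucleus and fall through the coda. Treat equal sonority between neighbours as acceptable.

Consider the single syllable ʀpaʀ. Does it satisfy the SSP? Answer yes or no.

no

Onset: /ʀ/ is a liquid (sonority 5), /p/ is a stop (sonority 1); then the nucleus /a/ (sonority 7).
Onset profile 5-1-7 — does not rise throughout.
Coda: /ʀ/ is a liquid (sonority 5).
Coda profile 7-5 — falls from the nucleus.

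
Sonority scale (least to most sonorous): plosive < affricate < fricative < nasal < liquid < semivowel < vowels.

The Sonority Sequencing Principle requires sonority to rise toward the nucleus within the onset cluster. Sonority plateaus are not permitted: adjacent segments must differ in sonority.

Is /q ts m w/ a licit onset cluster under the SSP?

/q/ is a plosive (sonority 1).
/ts/ is an affricate (sonority 2).
/m/ is a nasal (sonority 4).
/w/ is a semivowel (sonority 6).
The profile 1-2-4-6 strictly rises, so the onset cluster satisfies the SSP.

yes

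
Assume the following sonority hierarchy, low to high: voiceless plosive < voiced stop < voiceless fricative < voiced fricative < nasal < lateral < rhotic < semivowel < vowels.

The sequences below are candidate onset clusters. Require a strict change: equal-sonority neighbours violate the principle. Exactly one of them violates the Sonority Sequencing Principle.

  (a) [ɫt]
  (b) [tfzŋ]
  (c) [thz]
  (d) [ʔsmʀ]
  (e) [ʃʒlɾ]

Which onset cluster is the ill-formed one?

(a) 6-1 → violates
(b) 1-3-4-5 → obeys
(c) 1-3-4 → obeys
(d) 1-3-5-7 → obeys
(e) 3-4-6-7 → obeys

a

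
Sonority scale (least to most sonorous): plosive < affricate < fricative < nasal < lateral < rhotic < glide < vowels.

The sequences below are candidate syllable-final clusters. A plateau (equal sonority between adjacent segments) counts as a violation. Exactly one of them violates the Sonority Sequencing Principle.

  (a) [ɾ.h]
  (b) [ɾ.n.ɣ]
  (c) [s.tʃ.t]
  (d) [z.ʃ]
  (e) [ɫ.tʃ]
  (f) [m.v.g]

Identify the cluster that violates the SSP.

(a) 6-3 → obeys
(b) 6-4-3 → obeys
(c) 3-2-1 → obeys
(d) 3-3 → violates
(e) 5-2 → obeys
(f) 4-3-1 → obeys

d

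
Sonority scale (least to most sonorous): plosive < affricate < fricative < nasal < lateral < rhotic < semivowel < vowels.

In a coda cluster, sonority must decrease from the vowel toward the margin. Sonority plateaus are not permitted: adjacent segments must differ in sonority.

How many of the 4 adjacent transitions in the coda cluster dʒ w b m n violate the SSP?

/dʒ/ is an affricate (sonority 2).
/w/ is a semivowel (sonority 7).
/b/ is a plosive (sonority 1).
/m/ is a nasal (sonority 4).
/n/ is a nasal (sonority 4).
/dʒ/→/w/: 2→7 (does not fall) — violation.
/w/→/b/: 7→1 (falls) — ok.
/b/→/m/: 1→4 (does not fall) — violation.
/m/→/n/: 4→4 (plateau) — violation.

3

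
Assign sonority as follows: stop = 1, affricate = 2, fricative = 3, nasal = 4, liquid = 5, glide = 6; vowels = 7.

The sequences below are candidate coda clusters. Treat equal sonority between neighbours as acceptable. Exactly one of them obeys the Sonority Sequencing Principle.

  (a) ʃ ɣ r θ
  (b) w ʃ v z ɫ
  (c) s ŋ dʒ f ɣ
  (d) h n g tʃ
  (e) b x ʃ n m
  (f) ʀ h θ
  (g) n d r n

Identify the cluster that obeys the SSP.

(a) sonority 3-3-5-3: ill-formed.
(b) sonority 6-3-3-3-5: ill-formed.
(c) sonority 3-4-2-3-3: ill-formed.
(d) sonority 3-4-1-2: ill-formed.
(e) sonority 1-3-3-4-4: ill-formed.
(f) sonority 5-3-3: well-formed.
(g) sonority 4-1-5-4: ill-formed.

f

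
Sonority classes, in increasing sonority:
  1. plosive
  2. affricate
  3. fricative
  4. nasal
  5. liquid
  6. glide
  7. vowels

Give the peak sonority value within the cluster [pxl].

/p/ — plosive, sonority 1.
/x/ — fricative, sonority 3.
/l/ — liquid, sonority 5.
The maximum is 5.

5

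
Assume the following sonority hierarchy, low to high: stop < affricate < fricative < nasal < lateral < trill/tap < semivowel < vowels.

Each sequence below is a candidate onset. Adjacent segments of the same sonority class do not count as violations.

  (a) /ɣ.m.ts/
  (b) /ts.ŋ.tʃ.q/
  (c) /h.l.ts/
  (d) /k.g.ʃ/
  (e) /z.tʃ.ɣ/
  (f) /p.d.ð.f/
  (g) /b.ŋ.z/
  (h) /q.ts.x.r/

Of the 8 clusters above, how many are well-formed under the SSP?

(a) 3-4-2 → violates
(b) 2-4-2-1 → violates
(c) 3-5-2 → violates
(d) 1-1-3 → obeys
(e) 3-2-3 → violates
(f) 1-1-3-3 → obeys
(g) 1-4-3 → violates
(h) 1-2-3-6 → obeys

3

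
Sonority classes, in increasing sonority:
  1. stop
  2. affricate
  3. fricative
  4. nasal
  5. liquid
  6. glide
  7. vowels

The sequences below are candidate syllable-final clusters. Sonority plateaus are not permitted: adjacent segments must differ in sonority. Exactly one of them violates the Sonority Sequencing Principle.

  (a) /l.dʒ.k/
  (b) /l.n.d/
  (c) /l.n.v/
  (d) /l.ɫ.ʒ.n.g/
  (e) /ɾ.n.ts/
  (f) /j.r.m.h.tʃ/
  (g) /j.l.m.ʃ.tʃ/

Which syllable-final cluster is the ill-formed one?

d

(a) /l.dʒ.k/: profile 5-2-1 — obeys.
(b) /l.n.d/: profile 5-4-1 — obeys.
(c) /l.n.v/: profile 5-4-3 — obeys.
(d) /l.ɫ.ʒ.n.g/: profile 5-5-3-4-1 — violates.
(e) /ɾ.n.ts/: profile 5-4-2 — obeys.
(f) /j.r.m.h.tʃ/: profile 6-5-4-3-2 — obeys.
(g) /j.l.m.ʃ.tʃ/: profile 6-5-4-3-2 — obeys.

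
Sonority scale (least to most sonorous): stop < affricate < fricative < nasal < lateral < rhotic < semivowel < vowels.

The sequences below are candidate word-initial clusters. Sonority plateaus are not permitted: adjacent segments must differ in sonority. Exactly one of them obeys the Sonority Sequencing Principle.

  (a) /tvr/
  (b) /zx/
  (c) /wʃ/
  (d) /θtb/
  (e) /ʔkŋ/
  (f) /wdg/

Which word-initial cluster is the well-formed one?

(a) sonority 1-3-6: well-formed.
(b) sonority 3-3: ill-formed.
(c) sonority 7-3: ill-formed.
(d) sonority 3-1-1: ill-formed.
(e) sonority 1-1-4: ill-formed.
(f) sonority 7-1-1: ill-formed.

a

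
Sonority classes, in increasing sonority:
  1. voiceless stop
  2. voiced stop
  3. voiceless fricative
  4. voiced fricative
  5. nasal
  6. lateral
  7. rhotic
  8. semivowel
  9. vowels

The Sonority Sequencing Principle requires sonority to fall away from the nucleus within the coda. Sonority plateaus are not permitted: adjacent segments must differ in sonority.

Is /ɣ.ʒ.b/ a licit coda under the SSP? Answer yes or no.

no

/ɣ/ — voiced fricative, sonority 4.
/ʒ/ — voiced fricative, sonority 4.
/b/ — voiced stop, sonority 2.
The profile is 4-4-2. Between /ɣ/ (4) and /ʒ/ (4) sonority does not fall, so the cluster violates the SSP.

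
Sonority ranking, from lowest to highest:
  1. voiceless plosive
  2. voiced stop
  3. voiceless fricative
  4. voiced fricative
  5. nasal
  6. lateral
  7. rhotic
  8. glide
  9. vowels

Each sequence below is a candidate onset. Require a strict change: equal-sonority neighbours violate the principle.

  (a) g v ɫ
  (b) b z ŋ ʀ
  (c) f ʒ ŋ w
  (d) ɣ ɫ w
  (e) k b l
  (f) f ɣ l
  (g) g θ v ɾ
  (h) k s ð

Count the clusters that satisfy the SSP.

8

(a) 2-4-6 → obeys
(b) 2-4-5-7 → obeys
(c) 3-4-5-8 → obeys
(d) 4-6-8 → obeys
(e) 1-2-6 → obeys
(f) 3-4-6 → obeys
(g) 2-3-4-7 → obeys
(h) 1-3-4 → obeys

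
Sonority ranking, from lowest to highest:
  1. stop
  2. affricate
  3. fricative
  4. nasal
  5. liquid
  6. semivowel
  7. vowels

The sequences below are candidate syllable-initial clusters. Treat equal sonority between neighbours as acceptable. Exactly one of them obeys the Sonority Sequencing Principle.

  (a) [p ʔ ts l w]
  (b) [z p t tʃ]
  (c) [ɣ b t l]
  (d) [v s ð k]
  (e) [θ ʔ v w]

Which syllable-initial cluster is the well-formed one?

(a) sonority 1-1-2-5-6: well-formed.
(b) sonority 3-1-1-2: ill-formed.
(c) sonority 3-1-1-5: ill-formed.
(d) sonority 3-3-3-1: ill-formed.
(e) sonority 3-1-3-6: ill-formed.

a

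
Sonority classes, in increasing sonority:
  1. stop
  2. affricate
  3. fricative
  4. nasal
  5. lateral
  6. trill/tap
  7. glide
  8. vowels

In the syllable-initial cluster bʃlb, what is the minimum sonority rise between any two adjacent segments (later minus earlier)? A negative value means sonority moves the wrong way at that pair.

-4

/b/ is a stop (sonority 1).
/ʃ/ is a fricative (sonority 3).
/l/ is a lateral (sonority 5).
/b/ is a stop (sonority 1).
/b/→/ʃ/: change +2.
/ʃ/→/l/: change +2.
/l/→/b/: change -4.
Minimum = -4.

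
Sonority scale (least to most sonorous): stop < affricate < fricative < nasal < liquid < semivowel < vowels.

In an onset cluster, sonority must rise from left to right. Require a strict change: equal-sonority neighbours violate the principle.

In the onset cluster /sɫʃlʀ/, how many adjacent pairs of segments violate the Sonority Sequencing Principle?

2

/s/ — fricative, sonority 3.
/ɫ/ — liquid, sonority 5.
/ʃ/ — fricative, sonority 3.
/l/ — liquid, sonority 5.
/ʀ/ — liquid, sonority 5.
/s/→/ɫ/: 3→5 (rises) — ok.
/ɫ/→/ʃ/: 5→3 (does not rise) — violation.
/ʃ/→/l/: 3→5 (rises) — ok.
/l/→/ʀ/: 5→5 (plateau) — violation.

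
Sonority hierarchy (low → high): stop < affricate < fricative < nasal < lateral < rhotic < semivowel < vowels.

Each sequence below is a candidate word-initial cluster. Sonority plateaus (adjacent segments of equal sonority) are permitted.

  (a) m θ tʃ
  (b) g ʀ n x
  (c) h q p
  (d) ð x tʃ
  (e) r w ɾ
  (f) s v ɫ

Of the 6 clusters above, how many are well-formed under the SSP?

(a) 4-3-2 → violates
(b) 1-6-4-3 → violates
(c) 3-1-1 → violates
(d) 3-3-2 → violates
(e) 6-7-6 → violates
(f) 3-3-5 → obeys

1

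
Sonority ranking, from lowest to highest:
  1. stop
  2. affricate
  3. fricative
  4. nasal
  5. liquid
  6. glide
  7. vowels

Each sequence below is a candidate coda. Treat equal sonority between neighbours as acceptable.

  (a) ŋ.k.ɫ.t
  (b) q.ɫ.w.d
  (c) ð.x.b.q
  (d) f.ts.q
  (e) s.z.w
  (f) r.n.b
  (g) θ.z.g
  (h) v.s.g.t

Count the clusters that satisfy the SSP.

5

(a) sonority 4-1-5-1: ill-formed.
(b) sonority 1-5-6-1: ill-formed.
(c) sonority 3-3-1-1: well-formed.
(d) sonority 3-2-1: well-formed.
(e) sonority 3-3-6: ill-formed.
(f) sonority 5-4-1: well-formed.
(g) sonority 3-3-1: well-formed.
(h) sonority 3-3-1-1: well-formed.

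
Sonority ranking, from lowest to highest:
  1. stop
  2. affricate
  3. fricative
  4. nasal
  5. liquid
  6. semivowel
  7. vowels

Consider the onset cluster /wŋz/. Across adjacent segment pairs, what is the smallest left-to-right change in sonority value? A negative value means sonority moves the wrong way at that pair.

-2

/w/ is a semivowel (sonority 6).
/ŋ/ is a nasal (sonority 4).
/z/ is a fricative (sonority 3).
/w/→/ŋ/: change -2.
/ŋ/→/z/: change -1.
Minimum = -2.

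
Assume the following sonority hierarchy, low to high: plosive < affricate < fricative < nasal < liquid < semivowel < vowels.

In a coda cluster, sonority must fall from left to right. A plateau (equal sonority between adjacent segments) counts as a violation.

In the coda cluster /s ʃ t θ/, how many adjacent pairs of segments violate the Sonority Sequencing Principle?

2

/s/ — fricative, sonority 3.
/ʃ/ — fricative, sonority 3.
/t/ — plosive, sonority 1.
/θ/ — fricative, sonority 3.
/s/→/ʃ/: 3→3 (plateau) — violation.
/ʃ/→/t/: 3→1 (falls) — ok.
/t/→/θ/: 1→3 (does not fall) — violation.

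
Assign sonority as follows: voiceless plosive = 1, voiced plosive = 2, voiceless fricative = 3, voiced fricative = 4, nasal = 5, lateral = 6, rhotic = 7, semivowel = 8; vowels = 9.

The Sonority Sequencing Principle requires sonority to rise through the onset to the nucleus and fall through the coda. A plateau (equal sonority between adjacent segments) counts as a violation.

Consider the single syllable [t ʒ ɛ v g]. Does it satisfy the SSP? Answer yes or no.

Onset: /t/ is a voiceless plosive (sonority 1), /ʒ/ is a voiced fricative (sonority 4); then the nucleus /ɛ/ (sonority 9).
Onset profile 1-4-9 — rises to the nucleus.
Coda: /v/ is a voiced fricative (sonority 4), /g/ is a voiced plosive (sonority 2).
Coda profile 9-4-2 — falls from the nucleus.

yes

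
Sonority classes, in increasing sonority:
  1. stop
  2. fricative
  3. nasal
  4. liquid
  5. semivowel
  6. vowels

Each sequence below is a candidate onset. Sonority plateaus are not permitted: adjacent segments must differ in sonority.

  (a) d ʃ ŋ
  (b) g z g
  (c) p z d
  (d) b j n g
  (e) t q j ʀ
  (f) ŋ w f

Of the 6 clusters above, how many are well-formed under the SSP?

(a) sonority 1-2-3: well-formed.
(b) sonority 1-2-1: ill-formed.
(c) sonority 1-2-1: ill-formed.
(d) sonority 1-5-3-1: ill-formed.
(e) sonority 1-1-5-4: ill-formed.
(f) sonority 3-5-2: ill-formed.

1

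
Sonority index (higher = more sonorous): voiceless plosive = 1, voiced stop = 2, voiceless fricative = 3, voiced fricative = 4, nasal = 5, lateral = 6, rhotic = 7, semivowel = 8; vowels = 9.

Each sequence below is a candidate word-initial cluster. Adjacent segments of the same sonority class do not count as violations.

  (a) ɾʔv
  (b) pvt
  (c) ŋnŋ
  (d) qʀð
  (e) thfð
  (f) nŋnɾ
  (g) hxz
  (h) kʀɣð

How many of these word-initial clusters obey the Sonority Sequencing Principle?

4

(a) ɾʔv: profile 7-1-4 — violates.
(b) pvt: profile 1-4-1 — violates.
(c) ŋnŋ: profile 5-5-5 — obeys.
(d) qʀð: profile 1-7-4 — violates.
(e) thfð: profile 1-3-3-4 — obeys.
(f) nŋnɾ: profile 5-5-5-7 — obeys.
(g) hxz: profile 3-3-4 — obeys.
(h) kʀɣð: profile 1-7-4-4 — violates.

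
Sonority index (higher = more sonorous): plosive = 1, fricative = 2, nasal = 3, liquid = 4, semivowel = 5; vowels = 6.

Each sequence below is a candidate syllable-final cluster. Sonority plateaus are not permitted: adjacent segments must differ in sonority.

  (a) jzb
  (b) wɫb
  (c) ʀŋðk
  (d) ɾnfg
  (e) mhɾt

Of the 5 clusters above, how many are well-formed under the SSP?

4

(a) 5-2-1 → obeys
(b) 5-4-1 → obeys
(c) 4-3-2-1 → obeys
(d) 4-3-2-1 → obeys
(e) 3-2-4-1 → violates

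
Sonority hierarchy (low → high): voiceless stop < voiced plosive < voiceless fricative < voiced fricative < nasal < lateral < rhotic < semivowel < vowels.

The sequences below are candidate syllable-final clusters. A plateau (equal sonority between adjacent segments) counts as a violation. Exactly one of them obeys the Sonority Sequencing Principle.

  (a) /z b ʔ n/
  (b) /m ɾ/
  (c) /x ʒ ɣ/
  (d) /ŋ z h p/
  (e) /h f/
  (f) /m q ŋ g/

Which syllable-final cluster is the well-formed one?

(a) 4-2-1-5 → violates
(b) 5-7 → violates
(c) 3-4-4 → violates
(d) 5-4-3-1 → obeys
(e) 3-3 → violates
(f) 5-1-5-2 → violates

d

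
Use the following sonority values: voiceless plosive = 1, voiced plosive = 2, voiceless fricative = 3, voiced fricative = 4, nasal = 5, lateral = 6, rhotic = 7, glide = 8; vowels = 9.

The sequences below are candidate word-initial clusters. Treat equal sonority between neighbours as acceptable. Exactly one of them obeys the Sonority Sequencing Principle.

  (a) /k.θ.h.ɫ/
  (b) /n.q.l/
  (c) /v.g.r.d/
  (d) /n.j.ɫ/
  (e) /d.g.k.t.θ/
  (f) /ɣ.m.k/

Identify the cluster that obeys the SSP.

(a) 1-3-3-6 → obeys
(b) 5-1-6 → violates
(c) 4-2-7-2 → violates
(d) 5-8-6 → violates
(e) 2-2-1-1-3 → violates
(f) 4-5-1 → violates

a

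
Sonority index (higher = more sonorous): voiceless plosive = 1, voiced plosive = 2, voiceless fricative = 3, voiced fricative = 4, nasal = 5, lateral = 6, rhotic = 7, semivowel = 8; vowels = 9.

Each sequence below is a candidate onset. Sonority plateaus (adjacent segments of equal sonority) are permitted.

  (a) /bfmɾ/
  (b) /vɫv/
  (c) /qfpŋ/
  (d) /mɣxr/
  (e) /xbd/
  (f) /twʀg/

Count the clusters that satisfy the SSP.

(a) /bfmɾ/: profile 2-3-5-7 — obeys.
(b) /vɫv/: profile 4-6-4 — violates.
(c) /qfpŋ/: profile 1-3-1-5 — violates.
(d) /mɣxr/: profile 5-4-3-7 — violates.
(e) /xbd/: profile 3-2-2 — violates.
(f) /twʀg/: profile 1-8-7-2 — violates.

1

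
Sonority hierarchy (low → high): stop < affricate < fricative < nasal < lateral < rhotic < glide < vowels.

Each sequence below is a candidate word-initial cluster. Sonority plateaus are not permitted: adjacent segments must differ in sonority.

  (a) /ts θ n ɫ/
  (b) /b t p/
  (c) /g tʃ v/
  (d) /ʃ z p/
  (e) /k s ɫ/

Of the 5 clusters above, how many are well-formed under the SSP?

3

(a) /ts θ n ɫ/: profile 2-3-4-5 — obeys.
(b) /b t p/: profile 1-1-1 — violates.
(c) /g tʃ v/: profile 1-2-3 — obeys.
(d) /ʃ z p/: profile 3-3-1 — violates.
(e) /k s ɫ/: profile 1-3-5 — obeys.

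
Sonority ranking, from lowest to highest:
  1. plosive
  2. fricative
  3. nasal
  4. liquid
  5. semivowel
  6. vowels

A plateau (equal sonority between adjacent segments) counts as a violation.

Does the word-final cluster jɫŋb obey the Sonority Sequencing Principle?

yes

/j/: semivowel = 5.
/ɫ/: liquid = 4.
/ŋ/: nasal = 3.
/b/: plosive = 1.
The profile 5-4-3-1 strictly falls, so the word-final cluster satisfies the SSP.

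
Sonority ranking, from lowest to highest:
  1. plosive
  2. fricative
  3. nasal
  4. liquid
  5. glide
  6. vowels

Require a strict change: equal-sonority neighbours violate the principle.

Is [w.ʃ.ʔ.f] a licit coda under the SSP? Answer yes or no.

/w/: glide = 5.
/ʃ/: fricative = 2.
/ʔ/: plosive = 1.
/f/: fricative = 2.
The profile is 5-2-1-2. Between /ʔ/ (1) and /f/ (2) sonority does not fall, so the cluster violates the SSP.

no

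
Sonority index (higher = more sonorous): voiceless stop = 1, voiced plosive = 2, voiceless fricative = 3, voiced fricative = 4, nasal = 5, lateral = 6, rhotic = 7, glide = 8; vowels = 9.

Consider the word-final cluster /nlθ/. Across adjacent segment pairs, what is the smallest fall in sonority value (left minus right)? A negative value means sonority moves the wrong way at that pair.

-1

/n/ — nasal, sonority 5.
/l/ — lateral, sonority 6.
/θ/ — voiceless fricative, sonority 3.
/n/→/l/: change -1.
/l/→/θ/: change +3.
Minimum = -1.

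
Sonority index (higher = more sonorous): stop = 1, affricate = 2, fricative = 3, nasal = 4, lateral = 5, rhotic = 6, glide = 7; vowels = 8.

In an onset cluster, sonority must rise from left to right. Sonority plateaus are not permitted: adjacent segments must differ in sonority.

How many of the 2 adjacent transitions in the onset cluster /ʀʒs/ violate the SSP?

2

/ʀ/: rhotic = 6.
/ʒ/: fricative = 3.
/s/: fricative = 3.
/ʀ/→/ʒ/: 6→3 (does not rise) — violation.
/ʒ/→/s/: 3→3 (plateau) — violation.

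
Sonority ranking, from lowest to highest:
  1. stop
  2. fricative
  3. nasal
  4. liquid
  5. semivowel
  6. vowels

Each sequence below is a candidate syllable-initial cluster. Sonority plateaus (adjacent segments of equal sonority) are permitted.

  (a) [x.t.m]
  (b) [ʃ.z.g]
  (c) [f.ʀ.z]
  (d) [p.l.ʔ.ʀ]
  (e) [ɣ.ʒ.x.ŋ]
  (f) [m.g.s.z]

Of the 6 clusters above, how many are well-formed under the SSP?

(a) [x.t.m]: profile 2-1-3 — violates.
(b) [ʃ.z.g]: profile 2-2-1 — violates.
(c) [f.ʀ.z]: profile 2-4-2 — violates.
(d) [p.l.ʔ.ʀ]: profile 1-4-1-4 — violates.
(e) [ɣ.ʒ.x.ŋ]: profile 2-2-2-3 — obeys.
(f) [m.g.s.z]: profile 3-1-2-2 — violates.

1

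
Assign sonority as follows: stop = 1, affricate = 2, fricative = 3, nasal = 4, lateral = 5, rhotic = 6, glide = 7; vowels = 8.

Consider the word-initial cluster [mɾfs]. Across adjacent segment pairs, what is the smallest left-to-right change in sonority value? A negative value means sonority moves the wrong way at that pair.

-3

/m/ — nasal, sonority 4.
/ɾ/ — rhotic, sonority 6.
/f/ — fricative, sonority 3.
/s/ — fricative, sonority 3.
/m/→/ɾ/: change +2.
/ɾ/→/f/: change -3.
/f/→/s/: change +0.
Minimum = -3.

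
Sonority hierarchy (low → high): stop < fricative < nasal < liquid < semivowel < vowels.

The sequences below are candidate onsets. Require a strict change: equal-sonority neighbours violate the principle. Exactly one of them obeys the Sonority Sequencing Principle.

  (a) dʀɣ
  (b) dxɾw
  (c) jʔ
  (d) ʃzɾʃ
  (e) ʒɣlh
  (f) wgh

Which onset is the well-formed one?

(a) 1-4-2 → violates
(b) 1-2-4-5 → obeys
(c) 5-1 → violates
(d) 2-2-4-2 → violates
(e) 2-2-4-2 → violates
(f) 5-1-2 → violates

b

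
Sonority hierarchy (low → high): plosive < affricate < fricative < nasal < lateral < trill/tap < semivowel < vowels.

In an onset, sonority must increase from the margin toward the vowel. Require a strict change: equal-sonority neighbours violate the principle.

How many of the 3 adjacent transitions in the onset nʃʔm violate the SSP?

/n/ — nasal, sonority 4.
/ʃ/ — fricative, sonority 3.
/ʔ/ — plosive, sonority 1.
/m/ — nasal, sonority 4.
/n/→/ʃ/: 4→3 (does not rise) — violation.
/ʃ/→/ʔ/: 3→1 (does not rise) — violation.
/ʔ/→/m/: 1→4 (rises) — ok.

2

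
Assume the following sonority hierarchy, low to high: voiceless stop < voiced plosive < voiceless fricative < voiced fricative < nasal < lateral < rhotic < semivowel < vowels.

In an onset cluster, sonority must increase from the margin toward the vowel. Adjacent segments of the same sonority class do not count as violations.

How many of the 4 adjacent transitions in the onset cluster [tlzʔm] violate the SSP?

2

/t/: voiceless stop = 1.
/l/: lateral = 6.
/z/: voiced fricative = 4.
/ʔ/: voiceless stop = 1.
/m/: nasal = 5.
/t/→/l/: 1→6 (rises) — ok.
/l/→/z/: 6→4 (does not rise) — violation.
/z/→/ʔ/: 4→1 (does not rise) — violation.
/ʔ/→/m/: 1→5 (rises) — ok.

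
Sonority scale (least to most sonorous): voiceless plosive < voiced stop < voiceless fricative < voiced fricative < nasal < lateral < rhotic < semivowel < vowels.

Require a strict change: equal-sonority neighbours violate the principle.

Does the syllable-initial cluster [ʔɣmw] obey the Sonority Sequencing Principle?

yes

/ʔ/: voiceless plosive = 1.
/ɣ/: voiced fricative = 4.
/m/: nasal = 5.
/w/: semivowel = 8.
The profile 1-4-5-8 strictly rises, so the syllable-initial cluster satisfies the SSP.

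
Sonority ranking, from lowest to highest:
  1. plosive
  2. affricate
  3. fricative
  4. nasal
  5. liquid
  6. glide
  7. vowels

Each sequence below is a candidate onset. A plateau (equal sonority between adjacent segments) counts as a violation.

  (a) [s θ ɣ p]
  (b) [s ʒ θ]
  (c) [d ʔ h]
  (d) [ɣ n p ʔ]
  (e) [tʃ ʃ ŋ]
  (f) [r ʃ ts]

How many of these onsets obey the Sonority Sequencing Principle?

(a) sonority 3-3-3-1: ill-formed.
(b) sonority 3-3-3: ill-formed.
(c) sonority 1-1-3: ill-formed.
(d) sonority 3-4-1-1: ill-formed.
(e) sonority 2-3-4: well-formed.
(f) sonority 5-3-2: ill-formed.

1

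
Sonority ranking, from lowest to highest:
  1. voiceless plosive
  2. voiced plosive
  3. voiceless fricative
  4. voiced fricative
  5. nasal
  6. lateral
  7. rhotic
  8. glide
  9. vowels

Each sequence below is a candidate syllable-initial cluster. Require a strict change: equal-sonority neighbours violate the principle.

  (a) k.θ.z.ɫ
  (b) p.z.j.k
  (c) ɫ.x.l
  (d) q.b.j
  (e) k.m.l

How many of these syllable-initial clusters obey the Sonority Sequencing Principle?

3

(a) sonority 1-3-4-6: well-formed.
(b) sonority 1-4-8-1: ill-formed.
(c) sonority 6-3-6: ill-formed.
(d) sonority 1-2-8: well-formed.
(e) sonority 1-5-6: well-formed.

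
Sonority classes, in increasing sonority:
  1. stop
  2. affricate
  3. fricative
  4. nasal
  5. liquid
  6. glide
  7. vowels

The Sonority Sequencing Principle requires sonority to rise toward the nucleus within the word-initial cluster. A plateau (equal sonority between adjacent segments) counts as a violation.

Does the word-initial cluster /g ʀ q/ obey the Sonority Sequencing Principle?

no

/g/ — stop, sonority 1.
/ʀ/ — liquid, sonority 5.
/q/ — stop, sonority 1.
The profile is 1-5-1. Between /ʀ/ (5) and /q/ (1) sonority does not rise, so the cluster violates the SSP.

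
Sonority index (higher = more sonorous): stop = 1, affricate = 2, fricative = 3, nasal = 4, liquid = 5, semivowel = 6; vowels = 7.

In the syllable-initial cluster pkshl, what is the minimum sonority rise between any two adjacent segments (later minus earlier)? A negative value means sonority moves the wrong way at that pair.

0

/p/ is a stop (sonority 1).
/k/ is a stop (sonority 1).
/s/ is a fricative (sonority 3).
/h/ is a fricative (sonority 3).
/l/ is a liquid (sonority 5).
/p/→/k/: change +0.
/k/→/s/: change +2.
/s/→/h/: change +0.
/h/→/l/: change +2.
Minimum = 0.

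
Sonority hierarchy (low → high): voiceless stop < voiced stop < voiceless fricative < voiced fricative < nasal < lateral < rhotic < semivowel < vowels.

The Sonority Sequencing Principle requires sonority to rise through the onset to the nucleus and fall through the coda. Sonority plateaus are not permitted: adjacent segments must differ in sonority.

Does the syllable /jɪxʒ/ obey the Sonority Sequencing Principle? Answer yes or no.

no

Onset: /j/ is a semivowel (sonority 8); then the nucleus /ɪ/ (sonority 9).
Onset profile 8-9 — rises to the nucleus.
Coda: /x/ is a voiceless fricative (sonority 3), /ʒ/ is a voiced fricative (sonority 4).
Coda profile 9-3-4 — does not strictly fall throughout.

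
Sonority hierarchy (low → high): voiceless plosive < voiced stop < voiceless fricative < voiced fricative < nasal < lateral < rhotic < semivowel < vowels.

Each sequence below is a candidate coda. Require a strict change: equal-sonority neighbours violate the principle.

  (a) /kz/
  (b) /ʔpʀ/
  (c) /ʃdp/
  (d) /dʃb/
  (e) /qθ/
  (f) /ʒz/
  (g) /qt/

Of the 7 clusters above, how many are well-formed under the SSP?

1

(a) 1-4 → violates
(b) 1-1-7 → violates
(c) 3-2-1 → obeys
(d) 2-3-2 → violates
(e) 1-3 → violates
(f) 4-4 → violates
(g) 1-1 → violates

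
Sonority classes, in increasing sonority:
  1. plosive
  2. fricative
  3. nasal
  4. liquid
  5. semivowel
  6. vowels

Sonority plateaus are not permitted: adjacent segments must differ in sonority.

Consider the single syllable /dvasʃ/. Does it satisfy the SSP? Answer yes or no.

no

Onset: /d/ is a plosive (sonority 1), /v/ is a fricative (sonority 2); then the nucleus /a/ (sonority 6).
Onset profile 1-2-6 — rises to the nucleus.
Coda: /s/ is a fricative (sonority 2), /ʃ/ is a fricative (sonority 2).
Coda profile 6-2-2 — does not strictly fall throughout.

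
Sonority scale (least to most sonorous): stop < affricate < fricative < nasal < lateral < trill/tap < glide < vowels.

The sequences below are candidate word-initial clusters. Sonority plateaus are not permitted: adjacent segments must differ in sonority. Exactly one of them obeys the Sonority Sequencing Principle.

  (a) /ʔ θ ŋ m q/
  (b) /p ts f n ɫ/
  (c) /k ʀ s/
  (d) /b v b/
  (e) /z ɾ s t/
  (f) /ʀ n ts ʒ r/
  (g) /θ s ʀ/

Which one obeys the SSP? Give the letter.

b

(a) 1-3-4-4-1 → violates
(b) 1-2-3-4-5 → obeys
(c) 1-6-3 → violates
(d) 1-3-1 → violates
(e) 3-6-3-1 → violates
(f) 6-4-2-3-6 → violates
(g) 3-3-6 → violates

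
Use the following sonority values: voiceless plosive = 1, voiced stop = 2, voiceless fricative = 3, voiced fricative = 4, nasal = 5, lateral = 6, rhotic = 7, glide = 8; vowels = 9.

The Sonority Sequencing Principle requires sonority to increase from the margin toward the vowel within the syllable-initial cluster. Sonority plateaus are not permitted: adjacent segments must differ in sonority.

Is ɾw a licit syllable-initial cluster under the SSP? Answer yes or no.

/ɾ/ is a rhotic (sonority 7).
/w/ is a glide (sonority 8).
The profile 7-8 strictly rises, so the syllable-initial cluster satisfies the SSP.

yes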